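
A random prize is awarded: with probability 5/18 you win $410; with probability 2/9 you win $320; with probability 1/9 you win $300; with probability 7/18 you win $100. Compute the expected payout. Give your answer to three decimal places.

257.222

E[payout] = 410·5/18 + 320·2/9 + 300·1/9 + 100·7/18
 = 1025/9 + 640/9 + 100/3 + 350/9
 = 2315/9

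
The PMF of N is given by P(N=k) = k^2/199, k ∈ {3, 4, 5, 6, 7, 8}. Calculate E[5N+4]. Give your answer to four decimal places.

E[5N+4] = Σ (5n+4)·P(N=n)
 = 19·9/199 + 24·16/199 + 29·25/199 + 34·36/199 + 39·49/199 + 44·64/199
 = 171/199 + 384/199 + 725/199 + 1224/199 + 1911/199 + 2816/199
 = 7231/199

36.3367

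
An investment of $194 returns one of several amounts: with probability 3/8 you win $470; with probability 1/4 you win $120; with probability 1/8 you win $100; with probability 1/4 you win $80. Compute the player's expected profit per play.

44.75

E[payout] = 470·3/8 + 120·1/4 + 100·1/8 + 80·1/4
 = 705/4 + 30 + 25/2 + 20
 = 955/4
Net = 955/4 - 194 = 179/4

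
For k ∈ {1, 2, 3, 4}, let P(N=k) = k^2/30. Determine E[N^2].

E[N^2] = Σ n^2·P(N=n)
 = 1·1/30 + 4·2/15 + 9·3/10 + 16·8/15
 = 1/30 + 8/15 + 27/10 + 128/15
 = 59/5

11.8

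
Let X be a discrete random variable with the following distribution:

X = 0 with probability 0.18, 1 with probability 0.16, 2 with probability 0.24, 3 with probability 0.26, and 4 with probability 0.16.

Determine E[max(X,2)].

E[max(X,2)] = Σ max(x,2)·P(X=x)
 = 2·0.18 + 2·0.16 + 2·0.24 + 3·0.26 + 4·0.16
 = 0.36 + 0.32 + 0.48 + 0.78 + 0.64
 = 2.58

2.58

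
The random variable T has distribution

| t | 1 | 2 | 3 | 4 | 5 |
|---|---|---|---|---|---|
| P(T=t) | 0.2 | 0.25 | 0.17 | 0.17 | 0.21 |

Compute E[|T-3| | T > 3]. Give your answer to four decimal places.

P(T > 3) = 0.17 + 0.21 = 0.38.
E[|T-3| | T > 3] = [1·0.17 + 2·0.21] / 0.38
 = 0.59 / 0.38
 = 59/38

1.5526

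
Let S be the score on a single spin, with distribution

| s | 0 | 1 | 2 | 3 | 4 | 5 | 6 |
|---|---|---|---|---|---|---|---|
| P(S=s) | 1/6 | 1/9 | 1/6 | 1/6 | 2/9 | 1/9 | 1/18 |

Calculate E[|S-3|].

E[|S-3|] = Σ |s-3|·P(S=s)
 = 3·1/6 + 2·1/9 + 1·1/6 + 0·1/6 + 1·2/9 + 2·1/9 + 3·1/18
 = 1/2 + 2/9 + 1/6 + 0 + 2/9 + 2/9 + 1/6
 = 3/2

1.5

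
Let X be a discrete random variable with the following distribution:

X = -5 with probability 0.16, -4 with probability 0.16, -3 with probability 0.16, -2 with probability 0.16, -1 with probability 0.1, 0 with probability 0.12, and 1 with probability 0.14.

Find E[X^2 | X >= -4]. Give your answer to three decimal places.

5.810

P(X >= -4) = 0.16 + 0.16 + 0.16 + 0.1 + 0.12 + 0.14 = 0.84.
E[X^2 | X >= -4] = [16·0.16 + 9·0.16 + 4·0.16 + 1·0.1 + 0·0.12 + 1·0.14] / 0.84
 = 4.88 / 0.84
 = 122/21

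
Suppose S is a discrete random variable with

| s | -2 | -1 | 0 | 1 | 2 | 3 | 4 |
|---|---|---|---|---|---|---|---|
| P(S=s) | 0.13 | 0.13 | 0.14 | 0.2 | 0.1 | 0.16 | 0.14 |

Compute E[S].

1.05

E[S] = Σ s·P(S=s)
 = (-2)·0.13 + (-1)·0.13 + 0·0.14 + 1·0.2 + 2·0.1 + 3·0.16 + 4·0.14
 = (-0.26) + (-0.13) + 0 + 0.2 + 0.2 + 0.48 + 0.56
 = 1.05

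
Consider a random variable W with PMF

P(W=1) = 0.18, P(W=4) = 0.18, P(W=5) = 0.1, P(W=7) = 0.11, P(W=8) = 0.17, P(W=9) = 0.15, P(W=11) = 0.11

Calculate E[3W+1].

19.27

E[3W+1] = Σ (3w+1)·P(W=w)
 = 4·0.18 + 13·0.18 + 16·0.1 + 22·0.11 + 25·0.17 + 28·0.15 + 34·0.11
 = 0.72 + 2.34 + 1.6 + 2.42 + 4.25 + 4.2 + 3.74
 = 19.27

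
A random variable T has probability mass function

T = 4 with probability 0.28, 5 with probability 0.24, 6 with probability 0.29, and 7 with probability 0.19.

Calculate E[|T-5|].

0.95

E[|T-5|] = Σ |t-5|·P(T=t)
 = 1·0.28 + 0·0.24 + 1·0.29 + 2·0.19
 = 0.28 + 0 + 0.29 + 0.38
 = 0.95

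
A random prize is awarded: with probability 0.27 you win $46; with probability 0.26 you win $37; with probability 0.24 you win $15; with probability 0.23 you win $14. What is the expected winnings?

28.86

E[payout] = 46·0.27 + 37·0.26 + 15·0.24 + 14·0.23
 = 12.42 + 9.62 + 3.6 + 3.22
 = 28.86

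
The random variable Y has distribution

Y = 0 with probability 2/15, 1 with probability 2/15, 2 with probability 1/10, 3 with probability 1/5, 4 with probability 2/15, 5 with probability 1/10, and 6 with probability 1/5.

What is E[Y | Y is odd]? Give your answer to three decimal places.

2.846

P(Y is odd) = 2/15 + 1/5 + 1/10 = 13/30.
E[Y | Y is odd] = [1·2/15 + 3·1/5 + 5·1/10] / (13/30)
 = 37/30 / (13/30)
 = 37/13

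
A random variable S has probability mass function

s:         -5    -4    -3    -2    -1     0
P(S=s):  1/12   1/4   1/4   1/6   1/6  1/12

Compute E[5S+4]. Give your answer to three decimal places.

-9.333

E[5S+4] = Σ (5s+4)·P(S=s)
 = (-21)·1/12 + (-16)·1/4 + (-11)·1/4 + (-6)·1/6 + (-1)·1/6 + 4·1/12
 = (-7/4) + (-4) + (-11/4) + (-1) + (-1/6) + 1/3
 = -28/3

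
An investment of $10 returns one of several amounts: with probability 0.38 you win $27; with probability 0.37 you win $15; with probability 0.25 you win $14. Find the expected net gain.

E[payout] = 27·0.38 + 15·0.37 + 14·0.25
 = 10.26 + 5.55 + 3.5
 = 19.31
Net = 19.31 - 10 = 9.31

9.31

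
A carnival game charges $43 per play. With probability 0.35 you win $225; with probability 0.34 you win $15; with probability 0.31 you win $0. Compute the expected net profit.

40.85

E[payout] = 225·0.35 + 15·0.34 + 0·0.31
 = 78.75 + 5.1 + 0
 = 83.85
Net = 83.85 - 43 = 40.85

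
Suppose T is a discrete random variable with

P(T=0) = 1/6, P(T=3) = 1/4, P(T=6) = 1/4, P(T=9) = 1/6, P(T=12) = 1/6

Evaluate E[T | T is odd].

5.4

P(T is odd) = 1/4 + 1/6 = 5/12.
E[T | T is odd] = [3·1/4 + 9·1/6] / (5/12)
 = 9/4 / (5/12)
 = 27/5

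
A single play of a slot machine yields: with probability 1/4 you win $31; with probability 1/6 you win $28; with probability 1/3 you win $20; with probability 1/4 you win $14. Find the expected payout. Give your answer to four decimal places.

22.5833

E[payout] = 31·1/4 + 28·1/6 + 20·1/3 + 14·1/4
 = 31/4 + 14/3 + 20/3 + 7/2
 = 271/12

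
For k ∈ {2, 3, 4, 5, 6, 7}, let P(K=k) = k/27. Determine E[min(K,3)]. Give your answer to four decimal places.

E[min(K,3)] = Σ min(k,3)·P(K=k)
 = 2·2/27 + 3·1/9 + 3·4/27 + 3·5/27 + 3·2/9 + 3·7/27
 = 4/27 + 1/3 + 4/9 + 5/9 + 2/3 + 7/9
 = 79/27

2.9259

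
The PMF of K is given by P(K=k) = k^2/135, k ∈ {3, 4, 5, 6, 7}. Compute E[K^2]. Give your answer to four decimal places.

34.5111

E[K^2] = Σ k^2·P(K=k)
 = 9·1/15 + 16·16/135 + 25·5/27 + 36·4/15 + 49·49/135
 = 3/5 + 256/135 + 125/27 + 48/5 + 2401/135
 = 1553/45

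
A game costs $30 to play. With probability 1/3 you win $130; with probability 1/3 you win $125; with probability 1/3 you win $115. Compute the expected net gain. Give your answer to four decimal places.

93.3333

E[payout] = 130·1/3 + 125·1/3 + 115·1/3
 = 130/3 + 125/3 + 115/3
 = 370/3
Net = 370/3 - 30 = 280/3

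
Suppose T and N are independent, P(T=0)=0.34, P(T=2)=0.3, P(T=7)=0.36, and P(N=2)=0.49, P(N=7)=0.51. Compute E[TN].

14.196

E[TN] = Σ_t Σ_n tn · P(T=t)P(N=n)
 = 0·0.1666 + 0·0.1734 + 4·0.147 + 14·0.153 + 14·0.1764 + 49·0.1836
 = 0 + 0 + 0.588 + 2.142 + 2.4696 + 8.9964
 = 14.196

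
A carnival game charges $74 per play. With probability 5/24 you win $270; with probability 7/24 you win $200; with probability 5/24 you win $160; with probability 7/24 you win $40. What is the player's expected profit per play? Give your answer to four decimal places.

E[payout] = 270·5/24 + 200·7/24 + 160·5/24 + 40·7/24
 = 225/4 + 175/3 + 100/3 + 35/3
 = 1915/12
Net = 1915/12 - 74 = 1027/12

85.5833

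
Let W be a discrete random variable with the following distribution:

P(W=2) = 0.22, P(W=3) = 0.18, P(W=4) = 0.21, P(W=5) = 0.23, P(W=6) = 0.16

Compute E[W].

E[W] = Σ w·P(W=w)
 = 2·0.22 + 3·0.18 + 4·0.21 + 5·0.23 + 6·0.16
 = 0.44 + 0.54 + 0.84 + 1.15 + 0.96
 = 3.93

3.93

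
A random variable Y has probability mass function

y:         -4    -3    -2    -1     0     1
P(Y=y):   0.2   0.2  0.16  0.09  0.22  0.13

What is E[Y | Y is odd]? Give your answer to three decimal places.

P(Y is odd) = 0.2 + 0.09 + 0.13 = 0.42.
E[Y | Y is odd] = [(-3)·0.2 + (-1)·0.09 + 1·0.13] / 0.42
 = -0.56 / 0.42
 = -4/3

-1.333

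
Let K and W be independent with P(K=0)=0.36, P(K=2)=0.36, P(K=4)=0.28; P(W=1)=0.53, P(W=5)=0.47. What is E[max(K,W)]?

E[max(K,W)] = Σ_k Σ_w max(k,w) · P(K=k)P(W=w)
 = 1·0.1908 + 5·0.1692 + 2·0.1908 + 5·0.1692 + 4·0.1484 + 5·0.1316
 = 0.1908 + 0.846 + 0.3816 + 0.846 + 0.5936 + 0.658
 = 3.516

3.516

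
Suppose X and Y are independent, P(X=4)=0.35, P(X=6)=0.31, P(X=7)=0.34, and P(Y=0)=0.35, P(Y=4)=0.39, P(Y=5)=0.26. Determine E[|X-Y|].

2.962

E[|X-Y|] = Σ_x Σ_y |x-y| · P(X=x)P(Y=y)
 = 4·0.1225 + 0·0.1365 + 1·0.091 + 6·0.1085 + 2·0.1209 + 1·0.0806 + 7·0.119 + 3·0.1326 + 2·0.0884
 = 0.49 + 0 + 0.091 + 0.651 + 0.2418 + 0.0806 + 0.833 + 0.3978 + 0.1768
 = 2.962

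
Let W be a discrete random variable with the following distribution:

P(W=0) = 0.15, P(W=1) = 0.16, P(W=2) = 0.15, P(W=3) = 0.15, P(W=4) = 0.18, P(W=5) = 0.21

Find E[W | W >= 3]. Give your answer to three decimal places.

P(W >= 3) = 0.15 + 0.18 + 0.21 = 0.54.
E[W | W >= 3] = [3·0.15 + 4·0.18 + 5·0.21] / 0.54
 = 2.22 / 0.54
 = 37/9

4.111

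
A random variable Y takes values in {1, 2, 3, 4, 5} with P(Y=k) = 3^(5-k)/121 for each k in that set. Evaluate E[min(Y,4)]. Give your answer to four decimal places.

1.4711

E[min(Y,4)] = Σ min(y,4)·P(Y=y)
 = 1·81/121 + 2·27/121 + 3·9/121 + 4·3/121 + 4·1/121
 = 81/121 + 54/121 + 27/121 + 12/121 + 4/121
 = 178/121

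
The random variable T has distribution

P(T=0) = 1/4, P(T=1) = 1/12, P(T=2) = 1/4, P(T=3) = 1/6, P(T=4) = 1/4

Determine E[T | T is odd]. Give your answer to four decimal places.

P(T is odd) = 1/12 + 1/6 = 1/4.
E[T | T is odd] = [1·1/12 + 3·1/6] / (1/4)
 = 7/12 / (1/4)
 = 7/3

2.3333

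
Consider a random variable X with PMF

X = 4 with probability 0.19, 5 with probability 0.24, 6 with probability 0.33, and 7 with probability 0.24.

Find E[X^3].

E[X^3] = Σ x^3·P(X=x)
 = 64·0.19 + 125·0.24 + 216·0.33 + 343·0.24
 = 12.16 + 30 + 71.28 + 82.32
 = 195.76

195.76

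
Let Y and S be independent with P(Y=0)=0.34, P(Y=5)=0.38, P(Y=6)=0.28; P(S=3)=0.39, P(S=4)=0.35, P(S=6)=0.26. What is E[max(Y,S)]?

5.083

E[max(Y,S)] = Σ_y Σ_s max(y,s) · P(Y=y)P(S=s)
 = 3·0.1326 + 4·0.119 + 6·0.0884 + 5·0.1482 + 5·0.133 + 6·0.0988 + 6·0.1092 + 6·0.098 + 6·0.0728
 = 0.3978 + 0.476 + 0.5304 + 0.741 + 0.665 + 0.5928 + 0.6552 + 0.588 + 0.4368
 = 5.083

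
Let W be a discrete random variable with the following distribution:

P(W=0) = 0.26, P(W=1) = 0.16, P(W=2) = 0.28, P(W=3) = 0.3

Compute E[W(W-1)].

2.36

E[W(W-1)] = Σ w(w-1)·P(W=w)
 = 0·0.26 + 0·0.16 + 2·0.28 + 6·0.3
 = 0 + 0 + 0.56 + 1.8
 = 2.36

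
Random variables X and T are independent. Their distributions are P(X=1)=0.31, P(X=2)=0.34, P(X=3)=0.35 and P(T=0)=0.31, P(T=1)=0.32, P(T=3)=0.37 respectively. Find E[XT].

2.9172

E[XT] = Σ_x Σ_t xt · P(X=x)P(T=t)
 = 0·0.0961 + 1·0.0992 + 3·0.1147 + 0·0.1054 + 2·0.1088 + 6·0.1258 + 0·0.1085 + 3·0.112 + 9·0.1295
 = 0 + 0.0992 + 0.3441 + 0 + 0.2176 + 0.7548 + 0 + 0.336 + 1.1655
 = 2.9172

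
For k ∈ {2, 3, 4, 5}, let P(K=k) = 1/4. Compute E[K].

E[K] = Σ k·P(K=k)
 = 2·1/4 + 3·1/4 + 4·1/4 + 5·1/4
 = 1/2 + 3/4 + 1 + 5/4
 = 7/2

3.5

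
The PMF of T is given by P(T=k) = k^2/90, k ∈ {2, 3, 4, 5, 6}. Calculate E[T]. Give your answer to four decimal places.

E[T] = Σ t·P(T=t)
 = 2·2/45 + 3·1/10 + 4·8/45 + 5·5/18 + 6·2/5
 = 4/45 + 3/10 + 32/45 + 25/18 + 12/5
 = 44/9

4.8889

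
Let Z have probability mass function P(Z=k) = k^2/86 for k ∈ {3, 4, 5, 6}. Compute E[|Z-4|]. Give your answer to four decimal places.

1.2326

E[|Z-4|] = Σ |z-4|·P(Z=z)
 = 1·9/86 + 0·8/43 + 1·25/86 + 2·18/43
 = 9/86 + 0 + 25/86 + 36/43
 = 53/43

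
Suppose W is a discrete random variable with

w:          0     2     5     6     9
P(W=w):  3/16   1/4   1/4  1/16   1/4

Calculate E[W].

4.375

E[W] = Σ w·P(W=w)
 = 0·3/16 + 2·1/4 + 5·1/4 + 6·1/16 + 9·1/4
 = 0 + 1/2 + 5/4 + 3/8 + 9/4
 = 35/8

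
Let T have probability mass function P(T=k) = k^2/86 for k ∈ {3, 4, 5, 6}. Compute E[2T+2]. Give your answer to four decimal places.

12.0465

E[2T+2] = Σ (2t+2)·P(T=t)
 = 8·9/86 + 10·8/43 + 12·25/86 + 14·18/43
 = 36/43 + 80/43 + 150/43 + 252/43
 = 518/43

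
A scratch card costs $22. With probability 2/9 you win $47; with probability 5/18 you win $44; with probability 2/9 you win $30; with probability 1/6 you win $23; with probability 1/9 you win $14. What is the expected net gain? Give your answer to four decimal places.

12.7222

E[payout] = 47·2/9 + 44·5/18 + 30·2/9 + 23·1/6 + 14·1/9
 = 94/9 + 110/9 + 20/3 + 23/6 + 14/9
 = 625/18
Net = 625/18 - 22 = 229/18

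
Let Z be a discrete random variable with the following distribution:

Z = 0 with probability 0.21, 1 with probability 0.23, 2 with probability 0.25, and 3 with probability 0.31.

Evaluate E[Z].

E[Z] = Σ z·P(Z=z)
 = 0·0.21 + 1·0.23 + 2·0.25 + 3·0.31
 = 0 + 0.23 + 0.5 + 0.93
 = 1.66

1.66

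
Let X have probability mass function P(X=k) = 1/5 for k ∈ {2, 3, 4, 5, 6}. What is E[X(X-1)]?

E[X(X-1)] = Σ x(x-1)·P(X=x)
 = 2·1/5 + 6·1/5 + 12·1/5 + 20·1/5 + 30·1/5
 = 2/5 + 6/5 + 12/5 + 4 + 6
 = 14

14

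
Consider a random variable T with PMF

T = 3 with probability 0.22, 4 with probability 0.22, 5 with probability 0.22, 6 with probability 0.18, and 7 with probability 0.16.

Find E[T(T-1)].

E[T(T-1)] = Σ t(t-1)·P(T=t)
 = 6·0.22 + 12·0.22 + 20·0.22 + 30·0.18 + 42·0.16
 = 1.32 + 2.64 + 4.4 + 5.4 + 6.72
 = 20.48

20.48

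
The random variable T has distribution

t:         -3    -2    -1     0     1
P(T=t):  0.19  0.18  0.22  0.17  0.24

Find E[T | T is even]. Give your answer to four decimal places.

-1.0286

P(T is even) = 0.18 + 0.17 = 0.35.
E[T | T is even] = [(-2)·0.18 + 0·0.17] / 0.35
 = -0.36 / 0.35
 = -36/35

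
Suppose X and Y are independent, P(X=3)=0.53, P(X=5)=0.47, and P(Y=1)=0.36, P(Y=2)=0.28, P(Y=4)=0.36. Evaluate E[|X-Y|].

E[|X-Y|] = Σ_x Σ_y |x-y| · P(X=x)P(Y=y)
 = 2·0.1908 + 1·0.1484 + 1·0.1908 + 4·0.1692 + 3·0.1316 + 1·0.1692
 = 0.3816 + 0.1484 + 0.1908 + 0.6768 + 0.3948 + 0.1692
 = 1.9616

1.9616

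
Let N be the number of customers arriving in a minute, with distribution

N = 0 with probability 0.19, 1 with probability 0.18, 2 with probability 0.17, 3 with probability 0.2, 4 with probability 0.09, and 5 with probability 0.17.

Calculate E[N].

2.33

E[N] = Σ n·P(N=n)
 = 0·0.19 + 1·0.18 + 2·0.17 + 3·0.2 + 4·0.09 + 5·0.17
 = 0 + 0.18 + 0.34 + 0.6 + 0.36 + 0.85
 = 2.33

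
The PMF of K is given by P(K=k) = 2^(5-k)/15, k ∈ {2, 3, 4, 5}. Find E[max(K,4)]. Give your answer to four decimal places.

E[max(K,4)] = Σ max(k,4)·P(K=k)
 = 4·8/15 + 4·4/15 + 4·2/15 + 5·1/15
 = 32/15 + 16/15 + 8/15 + 1/3
 = 61/15

4.0667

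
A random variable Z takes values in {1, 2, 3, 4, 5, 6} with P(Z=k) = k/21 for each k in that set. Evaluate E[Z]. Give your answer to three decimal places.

E[Z] = Σ z·P(Z=z)
 = 1·1/21 + 2·2/21 + 3·1/7 + 4·4/21 + 5·5/21 + 6·2/7
 = 1/21 + 4/21 + 3/7 + 16/21 + 25/21 + 12/7
 = 13/3

4.333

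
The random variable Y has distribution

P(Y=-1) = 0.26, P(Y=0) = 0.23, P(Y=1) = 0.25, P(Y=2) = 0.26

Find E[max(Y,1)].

1.26

E[max(Y,1)] = Σ max(y,1)·P(Y=y)
 = 1·0.26 + 1·0.23 + 1·0.25 + 2·0.26
 = 0.26 + 0.23 + 0.25 + 0.52
 = 1.26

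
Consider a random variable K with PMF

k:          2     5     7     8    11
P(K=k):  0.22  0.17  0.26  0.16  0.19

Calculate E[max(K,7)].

7.92

E[max(K,7)] = Σ max(k,7)·P(K=k)
 = 7·0.22 + 7·0.17 + 7·0.26 + 8·0.16 + 11·0.19
 = 1.54 + 1.19 + 1.82 + 1.28 + 2.09
 = 7.92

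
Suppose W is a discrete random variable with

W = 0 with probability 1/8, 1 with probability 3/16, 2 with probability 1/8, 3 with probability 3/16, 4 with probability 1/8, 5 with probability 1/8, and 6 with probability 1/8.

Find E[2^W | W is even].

P(W is even) = 1/8 + 1/8 + 1/8 + 1/8 = 1/2.
E[2^W | W is even] = [1·1/8 + 4·1/8 + 16·1/8 + 64·1/8] / (1/2)
 = 85/8 / (1/2)
 = 85/4

21.25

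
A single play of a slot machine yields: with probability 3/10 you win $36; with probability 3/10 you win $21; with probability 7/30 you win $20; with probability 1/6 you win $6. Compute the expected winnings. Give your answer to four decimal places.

22.7667

E[payout] = 36·3/10 + 21·3/10 + 20·7/30 + 6·1/6
 = 54/5 + 63/10 + 14/3 + 1
 = 683/30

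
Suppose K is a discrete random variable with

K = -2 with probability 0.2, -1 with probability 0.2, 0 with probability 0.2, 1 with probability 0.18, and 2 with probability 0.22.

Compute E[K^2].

2.06

E[K^2] = Σ k^2·P(K=k)
 = 4·0.2 + 1·0.2 + 0·0.2 + 1·0.18 + 4·0.22
 = 0.8 + 0.2 + 0 + 0.18 + 0.88
 = 2.06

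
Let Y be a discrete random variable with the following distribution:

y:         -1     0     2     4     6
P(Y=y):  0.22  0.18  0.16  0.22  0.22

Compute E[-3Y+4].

E[-3Y+4] = Σ (-3y+4)·P(Y=y)
 = 7·0.22 + 4·0.18 + (-2)·0.16 + (-8)·0.22 + (-14)·0.22
 = 1.54 + 0.72 + (-0.32) + (-1.76) + (-3.08)
 = -2.9

-2.9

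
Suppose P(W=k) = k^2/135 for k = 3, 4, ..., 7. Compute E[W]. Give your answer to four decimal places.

5.7407

E[W] = Σ w·P(W=w)
 = 3·1/15 + 4·16/135 + 5·5/27 + 6·4/15 + 7·49/135
 = 1/5 + 64/135 + 25/27 + 8/5 + 343/135
 = 155/27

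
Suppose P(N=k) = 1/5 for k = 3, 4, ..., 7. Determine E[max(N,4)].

5.2

E[max(N,4)] = Σ max(n,4)·P(N=n)
 = 4·1/5 + 4·1/5 + 5·1/5 + 6·1/5 + 7·1/5
 = 4/5 + 4/5 + 1 + 6/5 + 7/5
 = 26/5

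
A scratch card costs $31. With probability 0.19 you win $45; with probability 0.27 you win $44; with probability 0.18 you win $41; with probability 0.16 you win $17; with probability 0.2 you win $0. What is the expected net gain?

E[payout] = 45·0.19 + 44·0.27 + 41·0.18 + 17·0.16 + 0·0.2
 = 8.55 + 11.88 + 7.38 + 2.72 + 0
 = 30.53
Net = 30.53 - 31 = -0.47

-0.47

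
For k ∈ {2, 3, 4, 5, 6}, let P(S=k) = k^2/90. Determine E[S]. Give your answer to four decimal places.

E[S] = Σ s·P(S=s)
 = 2·2/45 + 3·1/10 + 4·8/45 + 5·5/18 + 6·2/5
 = 4/45 + 3/10 + 32/45 + 25/18 + 12/5
 = 44/9

4.8889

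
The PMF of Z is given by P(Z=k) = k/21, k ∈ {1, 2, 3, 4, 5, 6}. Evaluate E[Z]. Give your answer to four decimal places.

E[Z] = Σ z·P(Z=z)
 = 1·1/21 + 2·2/21 + 3·1/7 + 4·4/21 + 5·5/21 + 6·2/7
 = 1/21 + 4/21 + 3/7 + 16/21 + 25/21 + 12/7
 = 13/3

4.3333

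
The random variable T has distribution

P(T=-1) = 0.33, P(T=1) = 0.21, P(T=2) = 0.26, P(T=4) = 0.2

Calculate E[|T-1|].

E[|T-1|] = Σ |t-1|·P(T=t)
 = 2·0.33 + 0·0.21 + 1·0.26 + 3·0.2
 = 0.66 + 0 + 0.26 + 0.6
 = 1.52

1.52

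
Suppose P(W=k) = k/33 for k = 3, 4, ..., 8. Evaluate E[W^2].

39

E[W^2] = Σ w^2·P(W=w)
 = 9·1/11 + 16·4/33 + 25·5/33 + 36·2/11 + 49·7/33 + 64·8/33
 = 9/11 + 64/33 + 125/33 + 72/11 + 343/33 + 512/33
 = 39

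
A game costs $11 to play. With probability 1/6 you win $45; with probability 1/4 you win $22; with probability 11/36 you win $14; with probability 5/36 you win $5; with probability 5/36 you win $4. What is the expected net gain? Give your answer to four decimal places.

E[payout] = 45·1/6 + 22·1/4 + 14·11/36 + 5·5/36 + 4·5/36
 = 15/2 + 11/2 + 77/18 + 25/36 + 5/9
 = 667/36
Net = 667/36 - 11 = 271/36

7.5278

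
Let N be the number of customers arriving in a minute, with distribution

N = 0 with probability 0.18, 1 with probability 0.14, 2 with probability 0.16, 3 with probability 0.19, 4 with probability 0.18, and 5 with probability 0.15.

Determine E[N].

2.5

E[N] = Σ n·P(N=n)
 = 0·0.18 + 1·0.14 + 2·0.16 + 3·0.19 + 4·0.18 + 5·0.15
 = 0 + 0.14 + 0.32 + 0.57 + 0.72 + 0.75
 = 2.5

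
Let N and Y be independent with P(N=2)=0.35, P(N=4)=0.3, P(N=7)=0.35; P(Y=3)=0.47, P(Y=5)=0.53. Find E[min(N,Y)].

E[min(N,Y)] = Σ_n Σ_y min(n,y) · P(N=n)P(Y=y)
 = 2·0.1645 + 2·0.1855 + 3·0.141 + 4·0.159 + 3·0.1645 + 5·0.1855
 = 0.329 + 0.371 + 0.423 + 0.636 + 0.4935 + 0.9275
 = 3.18

3.18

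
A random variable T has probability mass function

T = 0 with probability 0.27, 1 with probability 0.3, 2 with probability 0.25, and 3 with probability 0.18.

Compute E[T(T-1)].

1.58

E[T(T-1)] = Σ t(t-1)·P(T=t)
 = 0·0.27 + 0·0.3 + 2·0.25 + 6·0.18
 = 0 + 0 + 0.5 + 1.08
 = 1.58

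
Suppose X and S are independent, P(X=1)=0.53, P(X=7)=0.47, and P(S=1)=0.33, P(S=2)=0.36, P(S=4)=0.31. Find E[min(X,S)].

E[min(X,S)] = Σ_x Σ_s min(x,s) · P(X=x)P(S=s)
 = 1·0.1749 + 1·0.1908 + 1·0.1643 + 1·0.1551 + 2·0.1692 + 4·0.1457
 = 0.1749 + 0.1908 + 0.1643 + 0.1551 + 0.3384 + 0.5828
 = 1.6063

1.6063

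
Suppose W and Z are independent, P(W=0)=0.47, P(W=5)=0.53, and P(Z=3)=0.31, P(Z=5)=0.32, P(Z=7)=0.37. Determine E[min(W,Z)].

E[min(W,Z)] = Σ_w Σ_z min(w,z) · P(W=w)P(Z=z)
 = 0·0.1457 + 0·0.1504 + 0·0.1739 + 3·0.1643 + 5·0.1696 + 5·0.1961
 = 0 + 0 + 0 + 0.4929 + 0.848 + 0.9805
 = 2.3214

2.3214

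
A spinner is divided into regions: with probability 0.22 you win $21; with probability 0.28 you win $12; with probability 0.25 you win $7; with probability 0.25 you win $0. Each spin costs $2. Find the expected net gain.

7.73

E[payout] = 21·0.22 + 12·0.28 + 7·0.25 + 0·0.25
 = 4.62 + 3.36 + 1.75 + 0
 = 9.73
Net = 9.73 - 2 = 7.73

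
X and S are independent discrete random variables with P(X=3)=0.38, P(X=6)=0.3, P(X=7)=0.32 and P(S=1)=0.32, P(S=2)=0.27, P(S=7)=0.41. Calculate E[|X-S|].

E[|X-S|] = Σ_x Σ_s |x-s| · P(X=x)P(S=s)
 = 2·0.1216 + 1·0.1026 + 4·0.1558 + 5·0.096 + 4·0.081 + 1·0.123 + 6·0.1024 + 5·0.0864 + 0·0.1312
 = 0.2432 + 0.1026 + 0.6232 + 0.48 + 0.324 + 0.123 + 0.6144 + 0.432 + 0
 = 2.9424

2.9424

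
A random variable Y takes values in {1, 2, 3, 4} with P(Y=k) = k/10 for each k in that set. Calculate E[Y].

E[Y] = Σ y·P(Y=y)
 = 1·1/10 + 2·1/5 + 3·3/10 + 4·2/5
 = 1/10 + 2/5 + 9/10 + 8/5
 = 3

3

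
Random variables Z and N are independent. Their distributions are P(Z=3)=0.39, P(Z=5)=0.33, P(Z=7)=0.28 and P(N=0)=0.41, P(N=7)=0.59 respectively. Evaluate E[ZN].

19.7414

E[ZN] = Σ_z Σ_n zn · P(Z=z)P(N=n)
 = 0·0.1599 + 21·0.2301 + 0·0.1353 + 35·0.1947 + 0·0.1148 + 49·0.1652
 = 0 + 4.8321 + 0 + 6.8145 + 0 + 8.0948
 = 19.7414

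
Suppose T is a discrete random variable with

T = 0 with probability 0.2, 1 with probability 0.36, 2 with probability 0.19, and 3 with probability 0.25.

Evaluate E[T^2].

E[T^2] = Σ t^2·P(T=t)
 = 0·0.2 + 1·0.36 + 4·0.19 + 9·0.25
 = 0 + 0.36 + 0.76 + 2.25
 = 3.37

3.37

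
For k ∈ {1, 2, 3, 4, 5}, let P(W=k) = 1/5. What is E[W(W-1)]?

E[W(W-1)] = Σ w(w-1)·P(W=w)
 = 0·1/5 + 2·1/5 + 6·1/5 + 12·1/5 + 20·1/5
 = 0 + 2/5 + 6/5 + 12/5 + 4
 = 8

8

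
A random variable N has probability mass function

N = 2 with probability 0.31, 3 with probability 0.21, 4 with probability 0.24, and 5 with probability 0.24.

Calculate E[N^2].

12.97

E[N^2] = Σ n^2·P(N=n)
 = 4·0.31 + 9·0.21 + 16·0.24 + 25·0.24
 = 1.24 + 1.89 + 3.84 + 6
 = 12.97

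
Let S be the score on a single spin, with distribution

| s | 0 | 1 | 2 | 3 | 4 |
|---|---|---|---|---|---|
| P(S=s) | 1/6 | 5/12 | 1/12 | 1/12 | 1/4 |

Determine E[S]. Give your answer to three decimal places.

E[S] = Σ s·P(S=s)
 = 0·1/6 + 1·5/12 + 2·1/12 + 3·1/12 + 4·1/4
 = 0 + 5/12 + 1/6 + 1/4 + 1
 = 11/6

1.833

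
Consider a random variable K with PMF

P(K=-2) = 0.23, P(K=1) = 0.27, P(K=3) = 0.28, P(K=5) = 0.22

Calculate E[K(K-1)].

7.46

E[K(K-1)] = Σ k(k-1)·P(K=k)
 = 6·0.23 + 0·0.27 + 6·0.28 + 20·0.22
 = 1.38 + 0 + 1.68 + 4.4
 = 7.46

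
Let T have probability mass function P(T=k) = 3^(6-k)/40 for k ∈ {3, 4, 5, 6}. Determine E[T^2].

E[T^2] = Σ t^2·P(T=t)
 = 9·27/40 + 16·9/40 + 25·3/40 + 36·1/40
 = 243/40 + 18/5 + 15/8 + 9/10
 = 249/20

12.45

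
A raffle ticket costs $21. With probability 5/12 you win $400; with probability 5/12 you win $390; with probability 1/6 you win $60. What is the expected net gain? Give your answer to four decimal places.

E[payout] = 400·5/12 + 390·5/12 + 60·1/6
 = 500/3 + 325/2 + 10
 = 2035/6
Net = 2035/6 - 21 = 1909/6

318.1667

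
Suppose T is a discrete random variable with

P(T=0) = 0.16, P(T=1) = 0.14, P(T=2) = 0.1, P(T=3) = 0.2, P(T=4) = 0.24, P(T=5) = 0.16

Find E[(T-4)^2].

4.58

E[(T-4)^2] = Σ (t-4)^2·P(T=t)
 = 16·0.16 + 9·0.14 + 4·0.1 + 1·0.2 + 0·0.24 + 1·0.16
 = 2.56 + 1.26 + 0.4 + 0.2 + 0 + 0.16
 = 4.58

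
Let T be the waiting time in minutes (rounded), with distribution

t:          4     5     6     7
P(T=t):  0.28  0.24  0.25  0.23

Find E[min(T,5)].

E[min(T,5)] = Σ min(t,5)·P(T=t)
 = 4·0.28 + 5·0.24 + 5·0.25 + 5·0.23
 = 1.12 + 1.2 + 1.25 + 1.15
 = 4.72

4.72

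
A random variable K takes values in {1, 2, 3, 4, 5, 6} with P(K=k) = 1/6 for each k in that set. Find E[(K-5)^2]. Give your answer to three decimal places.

E[(K-5)^2] = Σ (k-5)^2·P(K=k)
 = 16·1/6 + 9·1/6 + 4·1/6 + 1·1/6 + 0·1/6 + 1·1/6
 = 8/3 + 3/2 + 2/3 + 1/6 + 0 + 1/6
 = 31/6

5.167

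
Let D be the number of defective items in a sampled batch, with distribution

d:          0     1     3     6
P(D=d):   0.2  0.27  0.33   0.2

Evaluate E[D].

2.46

E[D] = Σ d·P(D=d)
 = 0·0.2 + 1·0.27 + 3·0.33 + 6·0.2
 = 0 + 0.27 + 0.99 + 1.2
 = 2.46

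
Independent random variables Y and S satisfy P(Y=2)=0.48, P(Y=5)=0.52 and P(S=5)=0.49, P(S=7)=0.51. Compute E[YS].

E[YS] = Σ_y Σ_s ys · P(Y=y)P(S=s)
 = 10·0.2352 + 14·0.2448 + 25·0.2548 + 35·0.2652
 = 2.352 + 3.4272 + 6.37 + 9.282
 = 21.4312

21.4312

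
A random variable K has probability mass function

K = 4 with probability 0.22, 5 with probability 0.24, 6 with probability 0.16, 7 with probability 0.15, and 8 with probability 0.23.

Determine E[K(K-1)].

E[K(K-1)] = Σ k(k-1)·P(K=k)
 = 12·0.22 + 20·0.24 + 30·0.16 + 42·0.15 + 56·0.23
 = 2.64 + 4.8 + 4.8 + 6.3 + 12.88
 = 31.42

31.42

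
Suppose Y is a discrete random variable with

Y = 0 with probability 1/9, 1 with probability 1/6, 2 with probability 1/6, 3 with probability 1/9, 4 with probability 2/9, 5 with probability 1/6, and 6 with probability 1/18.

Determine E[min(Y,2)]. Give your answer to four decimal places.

E[min(Y,2)] = Σ min(y,2)·P(Y=y)
 = 0·1/9 + 1·1/6 + 2·1/6 + 2·1/9 + 2·2/9 + 2·1/6 + 2·1/18
 = 0 + 1/6 + 1/3 + 2/9 + 4/9 + 1/3 + 1/9
 = 29/18

1.6111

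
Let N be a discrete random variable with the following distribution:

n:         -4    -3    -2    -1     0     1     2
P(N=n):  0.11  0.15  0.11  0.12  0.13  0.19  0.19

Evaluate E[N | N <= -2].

-3

P(N <= -2) = 0.11 + 0.15 + 0.11 = 0.37.
E[N | N <= -2] = [(-4)·0.11 + (-3)·0.15 + (-2)·0.11] / 0.37
 = -1.11 / 0.37
 = -3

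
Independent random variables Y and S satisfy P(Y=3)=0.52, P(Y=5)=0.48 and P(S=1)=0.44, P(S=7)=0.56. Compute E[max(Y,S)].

5.6624

E[max(Y,S)] = Σ_y Σ_s max(y,s) · P(Y=y)P(S=s)
 = 3·0.2288 + 7·0.2912 + 5·0.2112 + 7·0.2688
 = 0.6864 + 2.0384 + 1.056 + 1.8816
 = 5.6624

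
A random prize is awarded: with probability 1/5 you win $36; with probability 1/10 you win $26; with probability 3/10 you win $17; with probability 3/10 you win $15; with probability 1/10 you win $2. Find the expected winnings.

19.6

E[payout] = 36·1/5 + 26·1/10 + 17·3/10 + 15·3/10 + 2·1/10
 = 36/5 + 13/5 + 51/10 + 9/2 + 1/5
 = 98/5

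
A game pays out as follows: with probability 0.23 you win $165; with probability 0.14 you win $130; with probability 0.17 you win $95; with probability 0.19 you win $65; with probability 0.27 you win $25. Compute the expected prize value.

91.4

E[payout] = 165·0.23 + 130·0.14 + 95·0.17 + 65·0.19 + 25·0.27
 = 37.95 + 18.2 + 16.15 + 12.35 + 6.75
 = 91.4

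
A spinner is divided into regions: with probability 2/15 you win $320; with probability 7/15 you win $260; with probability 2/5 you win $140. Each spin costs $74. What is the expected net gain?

146

E[payout] = 320·2/15 + 260·7/15 + 140·2/5
 = 128/3 + 364/3 + 56
 = 220
Net = 220 - 74 = 146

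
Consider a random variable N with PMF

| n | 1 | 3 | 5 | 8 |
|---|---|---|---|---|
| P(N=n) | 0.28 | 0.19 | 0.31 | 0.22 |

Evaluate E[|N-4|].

E[|N-4|] = Σ |n-4|·P(N=n)
 = 3·0.28 + 1·0.19 + 1·0.31 + 4·0.22
 = 0.84 + 0.19 + 0.31 + 0.88
 = 2.22

2.22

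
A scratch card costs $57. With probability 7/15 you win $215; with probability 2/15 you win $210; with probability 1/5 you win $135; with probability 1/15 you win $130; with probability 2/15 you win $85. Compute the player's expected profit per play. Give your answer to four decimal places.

E[payout] = 215·7/15 + 210·2/15 + 135·1/5 + 130·1/15 + 85·2/15
 = 301/3 + 28 + 27 + 26/3 + 34/3
 = 526/3
Net = 526/3 - 57 = 355/3

118.3333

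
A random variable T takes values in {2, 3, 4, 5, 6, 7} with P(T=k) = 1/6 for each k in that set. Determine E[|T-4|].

1.5

E[|T-4|] = Σ |t-4|·P(T=t)
 = 2·1/6 + 1·1/6 + 0·1/6 + 1·1/6 + 2·1/6 + 3·1/6
 = 1/3 + 1/6 + 0 + 1/6 + 1/3 + 1/2
 = 3/2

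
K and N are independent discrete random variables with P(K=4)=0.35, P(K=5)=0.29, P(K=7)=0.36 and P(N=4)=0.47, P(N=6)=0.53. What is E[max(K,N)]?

5.8947

E[max(K,N)] = Σ_k Σ_n max(k,n) · P(K=k)P(N=n)
 = 4·0.1645 + 6·0.1855 + 5·0.1363 + 6·0.1537 + 7·0.1692 + 7·0.1908
 = 0.658 + 1.113 + 0.6815 + 0.9222 + 1.1844 + 1.3356
 = 5.8947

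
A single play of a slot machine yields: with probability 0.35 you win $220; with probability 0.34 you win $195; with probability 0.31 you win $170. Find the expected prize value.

196

E[payout] = 220·0.35 + 195·0.34 + 170·0.31
 = 77 + 66.3 + 52.7
 = 196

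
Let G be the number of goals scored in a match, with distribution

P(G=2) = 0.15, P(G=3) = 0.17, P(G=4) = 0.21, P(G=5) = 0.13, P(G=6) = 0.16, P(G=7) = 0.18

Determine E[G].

4.52

E[G] = Σ g·P(G=g)
 = 2·0.15 + 3·0.17 + 4·0.21 + 5·0.13 + 6·0.16 + 7·0.18
 = 0.3 + 0.51 + 0.84 + 0.65 + 0.96 + 1.26
 = 4.52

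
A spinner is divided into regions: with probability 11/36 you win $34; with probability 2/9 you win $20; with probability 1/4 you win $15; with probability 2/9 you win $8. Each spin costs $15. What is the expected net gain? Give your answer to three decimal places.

E[payout] = 34·11/36 + 20·2/9 + 15·1/4 + 8·2/9
 = 187/18 + 40/9 + 15/4 + 16/9
 = 733/36
Net = 733/36 - 15 = 193/36

5.361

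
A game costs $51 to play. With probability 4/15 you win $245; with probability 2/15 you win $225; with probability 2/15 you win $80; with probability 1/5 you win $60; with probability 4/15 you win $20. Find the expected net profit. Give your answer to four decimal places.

72.3333

E[payout] = 245·4/15 + 225·2/15 + 80·2/15 + 60·1/5 + 20·4/15
 = 196/3 + 30 + 32/3 + 12 + 16/3
 = 370/3
Net = 370/3 - 51 = 217/3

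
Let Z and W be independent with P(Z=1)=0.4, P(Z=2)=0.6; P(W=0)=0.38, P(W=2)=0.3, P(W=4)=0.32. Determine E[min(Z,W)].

0.992

E[min(Z,W)] = Σ_z Σ_w min(z,w) · P(Z=z)P(W=w)
 = 0·0.152 + 1·0.12 + 1·0.128 + 0·0.228 + 2·0.18 + 2·0.192
 = 0 + 0.12 + 0.128 + 0 + 0.36 + 0.384
 = 0.992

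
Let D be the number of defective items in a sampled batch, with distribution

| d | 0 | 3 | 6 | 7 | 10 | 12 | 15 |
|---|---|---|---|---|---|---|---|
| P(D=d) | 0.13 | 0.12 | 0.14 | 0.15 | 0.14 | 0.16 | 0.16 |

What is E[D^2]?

E[D^2] = Σ d^2·P(D=d)
 = 0·0.13 + 9·0.12 + 36·0.14 + 49·0.15 + 100·0.14 + 144·0.16 + 225·0.16
 = 0 + 1.08 + 5.04 + 7.35 + 14 + 23.04 + 36
 = 86.51

86.51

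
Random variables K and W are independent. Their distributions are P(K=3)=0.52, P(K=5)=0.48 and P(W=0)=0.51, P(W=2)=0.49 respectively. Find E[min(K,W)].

E[min(K,W)] = Σ_k Σ_w min(k,w) · P(K=k)P(W=w)
 = 0·0.2652 + 2·0.2548 + 0·0.2448 + 2·0.2352
 = 0 + 0.5096 + 0 + 0.4704
 = 0.98

0.98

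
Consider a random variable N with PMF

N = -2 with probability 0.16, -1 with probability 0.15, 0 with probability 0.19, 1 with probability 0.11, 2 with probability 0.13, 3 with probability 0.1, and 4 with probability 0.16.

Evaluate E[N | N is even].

0.90625

P(N is even) = 0.16 + 0.19 + 0.13 + 0.16 = 0.64.
E[N | N is even] = [(-2)·0.16 + 0·0.19 + 2·0.13 + 4·0.16] / 0.64
 = 0.58 / 0.64
 = 29/32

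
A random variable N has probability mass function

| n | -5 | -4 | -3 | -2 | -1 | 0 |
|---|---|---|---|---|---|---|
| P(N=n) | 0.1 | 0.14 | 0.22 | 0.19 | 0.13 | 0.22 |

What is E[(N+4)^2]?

5.77

E[(N+4)^2] = Σ (n+4)^2·P(N=n)
 = 1·0.1 + 0·0.14 + 1·0.22 + 4·0.19 + 9·0.13 + 16·0.22
 = 0.1 + 0 + 0.22 + 0.76 + 1.17 + 3.52
 = 5.77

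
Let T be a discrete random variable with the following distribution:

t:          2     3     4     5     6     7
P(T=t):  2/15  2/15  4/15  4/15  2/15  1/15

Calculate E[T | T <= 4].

P(T <= 4) = 2/15 + 2/15 + 4/15 = 8/15.
E[T | T <= 4] = [2·2/15 + 3·2/15 + 4·4/15] / (8/15)
 = 26/15 / (8/15)
 = 13/4

3.25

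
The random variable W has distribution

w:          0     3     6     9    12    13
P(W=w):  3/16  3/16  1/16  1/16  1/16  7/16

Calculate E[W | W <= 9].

P(W <= 9) = 3/16 + 3/16 + 1/16 + 1/16 = 1/2.
E[W | W <= 9] = [0·3/16 + 3·3/16 + 6·1/16 + 9·1/16] / (1/2)
 = 3/2 / (1/2)
 = 3

3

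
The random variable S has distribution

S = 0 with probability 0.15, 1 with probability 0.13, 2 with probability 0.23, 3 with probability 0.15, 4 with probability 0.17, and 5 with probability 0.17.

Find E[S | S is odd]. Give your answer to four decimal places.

P(S is odd) = 0.13 + 0.15 + 0.17 = 0.45.
E[S | S is odd] = [1·0.13 + 3·0.15 + 5·0.17] / 0.45
 = 1.43 / 0.45
 = 143/45

3.1778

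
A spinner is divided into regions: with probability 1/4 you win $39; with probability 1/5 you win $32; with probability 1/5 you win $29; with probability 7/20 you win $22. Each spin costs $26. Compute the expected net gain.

3.65

E[payout] = 39·1/4 + 32·1/5 + 29·1/5 + 22·7/20
 = 39/4 + 32/5 + 29/5 + 77/10
 = 593/20
Net = 593/20 - 26 = 73/20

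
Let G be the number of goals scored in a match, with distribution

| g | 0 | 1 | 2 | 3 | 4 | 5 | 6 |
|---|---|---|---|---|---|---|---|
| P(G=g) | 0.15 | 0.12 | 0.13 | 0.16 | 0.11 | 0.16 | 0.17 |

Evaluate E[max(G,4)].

4.5

E[max(G,4)] = Σ max(g,4)·P(G=g)
 = 4·0.15 + 4·0.12 + 4·0.13 + 4·0.16 + 4·0.11 + 5·0.16 + 6·0.17
 = 0.6 + 0.48 + 0.52 + 0.64 + 0.44 + 0.8 + 1.02
 = 4.5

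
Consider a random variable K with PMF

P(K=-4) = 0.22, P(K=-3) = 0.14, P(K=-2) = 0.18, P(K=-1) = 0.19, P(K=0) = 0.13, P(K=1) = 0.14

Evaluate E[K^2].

E[K^2] = Σ k^2·P(K=k)
 = 16·0.22 + 9·0.14 + 4·0.18 + 1·0.19 + 0·0.13 + 1·0.14
 = 3.52 + 1.26 + 0.72 + 0.19 + 0 + 0.14
 = 5.83

5.83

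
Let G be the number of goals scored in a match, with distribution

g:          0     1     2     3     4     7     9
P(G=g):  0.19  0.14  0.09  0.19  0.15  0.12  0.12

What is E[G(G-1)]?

16.8

E[G(G-1)] = Σ g(g-1)·P(G=g)
 = 0·0.19 + 0·0.14 + 2·0.09 + 6·0.19 + 12·0.15 + 42·0.12 + 72·0.12
 = 0 + 0 + 0.18 + 1.14 + 1.8 + 5.04 + 8.64
 = 16.8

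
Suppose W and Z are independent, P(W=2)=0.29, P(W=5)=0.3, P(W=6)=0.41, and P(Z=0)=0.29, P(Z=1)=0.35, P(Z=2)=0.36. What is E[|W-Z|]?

E[|W-Z|] = Σ_w Σ_z |w-z| · P(W=w)P(Z=z)
 = 2·0.0841 + 1·0.1015 + 0·0.1044 + 5·0.087 + 4·0.105 + 3·0.108 + 6·0.1189 + 5·0.1435 + 4·0.1476
 = 0.1682 + 0.1015 + 0 + 0.435 + 0.42 + 0.324 + 0.7134 + 0.7175 + 0.5904
 = 3.47

3.47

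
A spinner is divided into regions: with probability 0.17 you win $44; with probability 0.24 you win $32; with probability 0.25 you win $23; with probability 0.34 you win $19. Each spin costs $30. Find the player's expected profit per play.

E[payout] = 44·0.17 + 32·0.24 + 23·0.25 + 19·0.34
 = 7.48 + 7.68 + 5.75 + 6.46
 = 27.37
Net = 27.37 - 30 = -2.63

-2.63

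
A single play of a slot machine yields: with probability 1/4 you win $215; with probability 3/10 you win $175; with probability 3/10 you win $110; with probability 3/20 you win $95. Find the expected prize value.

153.5

E[payout] = 215·1/4 + 175·3/10 + 110·3/10 + 95·3/20
 = 215/4 + 105/2 + 33 + 57/4
 = 307/2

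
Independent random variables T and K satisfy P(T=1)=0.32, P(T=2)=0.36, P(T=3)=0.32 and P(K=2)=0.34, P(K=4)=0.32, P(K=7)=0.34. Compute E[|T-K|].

2.5576

E[|T-K|] = Σ_t Σ_k |t-k| · P(T=t)P(K=k)
 = 1·0.1088 + 3·0.1024 + 6·0.1088 + 0·0.1224 + 2·0.1152 + 5·0.1224 + 1·0.1088 + 1·0.1024 + 4·0.1088
 = 0.1088 + 0.3072 + 0.6528 + 0 + 0.2304 + 0.612 + 0.1088 + 0.1024 + 0.4352
 = 2.5576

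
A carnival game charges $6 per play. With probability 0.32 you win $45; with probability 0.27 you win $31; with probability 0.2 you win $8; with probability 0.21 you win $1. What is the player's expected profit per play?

E[payout] = 45·0.32 + 31·0.27 + 8·0.2 + 1·0.21
 = 14.4 + 8.37 + 1.6 + 0.21
 = 24.58
Net = 24.58 - 6 = 18.58

18.58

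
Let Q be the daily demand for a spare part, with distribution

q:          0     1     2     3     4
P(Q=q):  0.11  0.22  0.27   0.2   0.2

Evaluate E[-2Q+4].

E[-2Q+4] = Σ (-2q+4)·P(Q=q)
 = 4·0.11 + 2·0.22 + 0·0.27 + (-2)·0.2 + (-4)·0.2
 = 0.44 + 0.44 + 0 + (-0.4) + (-0.8)
 = -0.32

-0.32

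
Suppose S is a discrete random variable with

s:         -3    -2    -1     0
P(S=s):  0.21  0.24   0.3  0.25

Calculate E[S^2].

E[S^2] = Σ s^2·P(S=s)
 = 9·0.21 + 4·0.24 + 1·0.3 + 0·0.25
 = 1.89 + 0.96 + 0.3 + 0
 = 3.15

3.15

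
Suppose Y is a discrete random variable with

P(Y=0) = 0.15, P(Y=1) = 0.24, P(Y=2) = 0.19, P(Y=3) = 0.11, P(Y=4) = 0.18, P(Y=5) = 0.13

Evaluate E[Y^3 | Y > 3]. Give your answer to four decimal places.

89.5806

P(Y > 3) = 0.18 + 0.13 = 0.31.
E[Y^3 | Y > 3] = [64·0.18 + 125·0.13] / 0.31
 = 27.77 / 0.31
 = 2777/31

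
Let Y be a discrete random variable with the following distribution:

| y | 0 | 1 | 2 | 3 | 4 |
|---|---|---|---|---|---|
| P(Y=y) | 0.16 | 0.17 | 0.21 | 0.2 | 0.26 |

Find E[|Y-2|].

1.21

E[|Y-2|] = Σ |y-2|·P(Y=y)
 = 2·0.16 + 1·0.17 + 0·0.21 + 1·0.2 + 2·0.26
 = 0.32 + 0.17 + 0 + 0.2 + 0.52
 = 1.21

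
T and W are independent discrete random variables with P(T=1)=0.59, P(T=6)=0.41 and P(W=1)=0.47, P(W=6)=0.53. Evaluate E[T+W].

E[T+W] = Σ_t Σ_w (t+w) · P(T=t)P(W=w)
 = 2·0.2773 + 7·0.3127 + 7·0.1927 + 12·0.2173
 = 0.5546 + 2.1889 + 1.3489 + 2.6076
 = 6.7

6.7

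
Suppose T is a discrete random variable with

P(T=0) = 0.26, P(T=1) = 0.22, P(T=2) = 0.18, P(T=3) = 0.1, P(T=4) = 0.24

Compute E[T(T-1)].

3.84

E[T(T-1)] = Σ t(t-1)·P(T=t)
 = 0·0.26 + 0·0.22 + 2·0.18 + 6·0.1 + 12·0.24
 = 0 + 0 + 0.36 + 0.6 + 2.88
 = 3.84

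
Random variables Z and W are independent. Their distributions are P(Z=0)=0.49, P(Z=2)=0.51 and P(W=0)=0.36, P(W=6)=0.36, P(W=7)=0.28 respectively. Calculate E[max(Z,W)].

4.4872

E[max(Z,W)] = Σ_z Σ_w max(z,w) · P(Z=z)P(W=w)
 = 0·0.1764 + 6·0.1764 + 7·0.1372 + 2·0.1836 + 6·0.1836 + 7·0.1428
 = 0 + 1.0584 + 0.9604 + 0.3672 + 1.1016 + 0.9996
 = 4.4872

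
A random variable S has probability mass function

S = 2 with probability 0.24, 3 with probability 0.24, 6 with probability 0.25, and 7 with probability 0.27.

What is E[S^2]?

25.35

E[S^2] = Σ s^2·P(S=s)
 = 4·0.24 + 9·0.24 + 36·0.25 + 49·0.27
 = 0.96 + 2.16 + 9 + 13.23
 = 25.35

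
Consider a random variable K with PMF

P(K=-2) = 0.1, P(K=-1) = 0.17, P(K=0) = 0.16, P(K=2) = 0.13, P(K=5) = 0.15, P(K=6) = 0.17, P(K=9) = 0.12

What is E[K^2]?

E[K^2] = Σ k^2·P(K=k)
 = 4·0.1 + 1·0.17 + 0·0.16 + 4·0.13 + 25·0.15 + 36·0.17 + 81·0.12
 = 0.4 + 0.17 + 0 + 0.52 + 3.75 + 6.12 + 9.72
 = 20.68

20.68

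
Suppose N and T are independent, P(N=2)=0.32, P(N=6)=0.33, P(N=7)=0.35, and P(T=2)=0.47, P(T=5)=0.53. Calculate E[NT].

E[NT] = Σ_n Σ_t nt · P(N=n)P(T=t)
 = 4·0.1504 + 10·0.1696 + 12·0.1551 + 30·0.1749 + 14·0.1645 + 35·0.1855
 = 0.6016 + 1.696 + 1.8612 + 5.247 + 2.303 + 6.4925
 = 18.2013

18.2013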